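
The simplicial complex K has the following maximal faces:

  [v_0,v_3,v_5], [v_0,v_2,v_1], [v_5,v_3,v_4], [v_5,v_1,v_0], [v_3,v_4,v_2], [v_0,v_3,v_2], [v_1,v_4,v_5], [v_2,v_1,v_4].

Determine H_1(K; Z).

H_1 = 0.

Fix the vertex order v_0 < v_1 < v_2 < v_3 < v_4 < v_5 and write every simplex with vertices in increasing order. Then dim K = 2 and the simplices of K are:

  0-simplices (6): [v_0], [v_1], [v_2], [v_3], [v_4], [v_5]
  1-simplices (12): [v_0,v_1], [v_0,v_2], [v_0,v_3], [v_0,v_5], [v_1,v_2], [v_1,v_4], [v_1,v_5], [v_2,v_3], [v_2,v_4], [v_3,v_4], [v_3,v_5], [v_4,v_5]
  2-simplices (8): [v_0,v_1,v_2], [v_0,v_1,v_5], [v_0,v_2,v_3], [v_0,v_3,v_5], [v_1,v_2,v_4], [v_1,v_4,v_5], [v_2,v_3,v_4], [v_3,v_4,v_5]

so the chain groups are C_0 ≅ Z^6, C_1 ≅ Z^12, C_2 ≅ Z^8.

∂_1: C_1 → C_0 maps an edge to its endpoints' difference, ∂[p,q] = q − p.
This gives a 6×12 integer matrix of rank 5; reducing to Smith normal form yields diagonal entries (1,1,1,1,1).

Boundary ∂_2: C_2 → C_1 maps a triangle to the signed sum of its edges. For instance
  ∂[v_1,v_2,v_4] = [v_2,v_4] − [v_1,v_4] + [v_1,v_2],
  ∂[v_0,v_2,v_3] = [v_2,v_3] − [v_0,v_3] + [v_0,v_2].
The 12×8 boundary matrix has rank 7 and Smith normal form diag(1,1,1,1,1,1,1).

Computing H_k = (kernel of ∂_k) / (image of ∂_{k+1}):

  H_1: rank ker ∂_1 − rank ∂_2 = (12 − 5) − 7 = 0, and the invariant factors of ∂_2 are all 1, so H_1 = 0.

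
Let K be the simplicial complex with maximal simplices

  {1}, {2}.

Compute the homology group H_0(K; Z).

Fix the vertex order 1 < 2 and write every simplex with vertices in increasing order. Then dim K = 0 and the simplices of K are:

  0-simplices (2): [1], [2]

so the chain groups are C_0 ≅ Z^2.

Reading off H_k = ker ∂_k / im ∂_{k+1}:

  H_0: rank C_0 − rank ∂_1 = 2 − 0 = 2, and there is no ∂_1, so H_0 ≅ Z^2.

H_0 = Z^2.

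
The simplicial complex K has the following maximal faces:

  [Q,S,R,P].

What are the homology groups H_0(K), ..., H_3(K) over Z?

Fix the vertex order P < Q < R < S and write every simplex with vertices in increasing order. Then dim K = 3 and the simplices of K are:

  0-simplices (4): P, Q, R, S
  1-simplices (6): PQ, PR, PS, QR, QS, RS
  2-simplices (4): PQR, PQS, PRS, QRS
  3-simplices (1): PQRS

so the chain groups are C_0 ≅ Z^4, C_1 ≅ Z^6, C_2 ≅ Z^4, C_3 ≅ Z^1.

Boundary ∂_1: C_1 → C_0 sends each edge [p,q] (with p < q) to q − p.
The 4×6 boundary matrix has rank 3 and Smith normal form diag(1,1,1).

∂_2: C_2 → C_1 maps a triangle to the signed sum of its edges. For instance
  ∂QRS = RS − QS + QR,
  ∂PQS = QS − PS + PQ.
The resulting 6×4 matrix has rank 3, and its Smith normal form has invariant factors (1,1,1).

∂_3: C_3 → C_2 sends each 3-simplex σ to the alternating sum Σ_i (−1)^i (σ with its i-th vertex removed). For instance
  ∂PQRS = QRS − PRS + PQS − PQR.
The resulting 4×1 matrix has rank 1, and its Smith normal form has invariant factors (1).

Now H_k = ker ∂_k / im ∂_{k+1}, so:

  H_0: rank C_0 − rank ∂_1 = 4 − 3 = 1, and the invariant factors of ∂_1 are all 1, so H_0 ≅ Z.
  H_1: rank ker ∂_1 − rank ∂_2 = (6 − 3) − 3 = 0, and the invariant factors of ∂_2 are all 1, so H_1 ≅ 0.
  H_2: rank ker ∂_2 − rank ∂_3 = (4 − 3) − 1 = 0, and the invariant factors of ∂_3 are all 1, so H_2 ≅ 0.
  H_3: rank ker ∂_3 − rank ∂_4 = (1 − 1) − 0 = 0, and there is no ∂_4, so H_3 ≅ 0.

H_0 = Z,  H_1 = 0,  H_2 = 0,  H_3 = 0.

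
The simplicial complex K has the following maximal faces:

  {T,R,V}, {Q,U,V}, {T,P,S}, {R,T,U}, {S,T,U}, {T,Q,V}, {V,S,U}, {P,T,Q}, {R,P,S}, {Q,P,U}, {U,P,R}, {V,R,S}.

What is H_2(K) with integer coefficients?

H_2 = 0.

Fix the vertex order P < Q < R < S < T < U < V and write every simplex with vertices in increasing order. Then dim K = 2 and the simplices of K are:

  0-simplices (7): P, Q, R, S, T, U, V
  1-simplices (18): PQ, PR, PS, PT, PU, QT, QU, QV, RS, RT, RU, RV, ST, SU, SV, TU, TV, UV
  2-simplices (12): PQT, PQU, PRS, PRU, PST, QTV, QUV, RSV, RTU, RTV, STU, SUV

Hence C_0 ≅ Z^7, C_1 ≅ Z^18, C_2 ≅ Z^12.

Boundary ∂_1: C_1 → C_0 maps an edge to its endpoints' difference, ∂[p,q] = q − p.
As a 7×18 matrix over Z this has rank 6, with invariant factors (1,1,1,1,1,1).

∂_2: C_2 → C_1 acts by ∂[p,q,r] = [q,r] − [p,r] + [p,q]. For instance
  ∂QUV = UV − QV + QU,
  ∂RTU = TU − RU + RT.
The resulting 18×12 matrix has rank 12, and its Smith normal form has invariant factors (1,1,1,1,1,1,1,1,1,1,1,2).

From H_k ≅ ker(∂_k) / im(∂_{k+1}) we obtain:

  H_2: rank ker ∂_2 − rank ∂_3 = (12 − 12) − 0 = 0, and there is no ∂_3, so H_2 = 0.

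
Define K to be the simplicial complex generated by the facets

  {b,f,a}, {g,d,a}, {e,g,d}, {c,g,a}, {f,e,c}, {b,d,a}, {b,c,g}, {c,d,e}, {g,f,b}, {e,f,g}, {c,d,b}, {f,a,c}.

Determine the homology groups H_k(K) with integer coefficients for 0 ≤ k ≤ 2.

Fix the vertex order a < b < c < d < e < f < g and write every simplex with vertices in increasing order. Then dim K = 2 and the simplices of K are:

  0-simplices (7): a, b, c, d, e, f, g
  1-simplices (18): ab, ac, ad, af, ag, bc, bd, bf, bg, cd, ce, cf, cg, de, dg, ef, eg, fg
  2-simplices (12): abd, abf, acf, acg, adg, bcd, bcg, bfg, cde, cef, deg, efg

Hence C_0 ≅ Z^7, C_1 ≅ Z^18, C_2 ≅ Z^12.

The boundary map ∂_1: C_1 → C_0 is given by ∂[p,q] = [q] − [p].
This gives a 7×18 integer matrix of rank 6; reducing to Smith normal form yields diagonal entries (1,1,1,1,1,1).

The boundary map ∂_2: C_2 → C_1 sends each 2-simplex [p,q,r] to [q,r] − [p,r] + [p,q]. For instance
  ∂abf = bf − af + ab,
  ∂deg = eg − dg + de.
The 18×12 boundary matrix has rank 12 and Smith normal form diag(1,1,1,1,1,1,1,1,1,1,1,2).

Now H_k = ker ∂_k / im ∂_{k+1}, so:

  H_0: rank C_0 − rank ∂_1 = 7 − 6 = 1, and the invariant factors of ∂_1 are all 1, so H_0 ≅ Z.
  H_1: rank ker ∂_1 − rank ∂_2 = (18 − 6) − 12 = 0, and ∂_2 has invariant factor 2 > 1, so H_1 ≅ Z/2.
  H_2: rank ker ∂_2 − rank ∂_3 = (12 − 12) − 0 = 0, and there is no ∂_3, so H_2 ≅ 0.

H_0 = Z,  H_1 = Z/2,  H_2 = 0.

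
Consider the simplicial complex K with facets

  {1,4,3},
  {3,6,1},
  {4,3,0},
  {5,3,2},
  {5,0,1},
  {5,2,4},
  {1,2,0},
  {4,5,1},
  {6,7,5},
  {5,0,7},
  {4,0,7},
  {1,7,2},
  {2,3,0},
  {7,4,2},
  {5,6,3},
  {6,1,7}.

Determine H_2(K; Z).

We work with the vertex ordering 0 < 1 < 2 < 3 < 4 < 5 < 6 < 7. The simplices of K, each written with vertices in increasing order, are:

  0-simplices (8): [0], [1], [2], [3], [4], [5], [6], [7]
  1-simplices (24): (24 of them)
  2-simplices (16): [0,1,2], [0,1,5], [0,2,3], [0,3,4], [0,4,7], [0,5,7], [1,2,7], [1,3,4], [1,3,6], [1,4,5], [1,6,7], [2,3,5], [2,4,5], [2,4,7], [3,5,6], [5,6,7]

giving chain groups C_0 ≅ Z^8, C_1 ≅ Z^24, C_2 ≅ Z^16.

∂_1: C_1 → C_0 sends each edge [p,q] (with p < q) to q − p. For instance
  ∂[4,7] = [7] − [4].
As a 8×24 matrix over Z this has rank 7, with invariant factors (1,1,1,1,1,1,1).

Boundary ∂_2: C_2 → C_1 acts by ∂[p,q,r] = [q,r] − [p,r] + [p,q]. For instance
  ∂[1,4,5] = [4,5] − [1,5] + [1,4],
  ∂[5,6,7] = [6,7] − [5,7] + [5,6].
This gives a 24×16 integer matrix of rank 15; reducing to Smith normal form yields diagonal entries (1,1,1,1,1,1,1,1,1,1,1,1,1,1,1).

Reading off H_k = ker ∂_k / im ∂_{k+1}:

  H_2: rank ker ∂_2 − rank ∂_3 = (16 − 15) − 0 = 1, and there is no ∂_3, so H_2 ≅ Z.

H_2 ≅ Z.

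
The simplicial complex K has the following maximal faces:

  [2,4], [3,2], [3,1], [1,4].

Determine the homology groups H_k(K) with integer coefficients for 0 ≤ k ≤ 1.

H_0 ≅ Z,  H_1 ≅ Z.

K has 4 vertices, 4 edges.
rank ∂_0 = 0, rank ∂_1 = 3 ⇒ b_0 = 4 − 0 − 3 = 1; all invariant factors of ∂_1 are 1 so no torsion. So H_0 = Z.
rank ∂_1 = 3, rank ∂_2 = 0 ⇒ b_1 = 4 − 3 − 0 = 1. So H_1 = Z.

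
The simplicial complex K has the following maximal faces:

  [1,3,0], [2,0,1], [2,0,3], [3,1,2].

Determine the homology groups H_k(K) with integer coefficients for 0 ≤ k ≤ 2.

H_0 = Z,  H_1 = 0,  H_2 = Z.

Order the vertices as 0 < 1 < 2 < 3. Listing each simplex with vertices in this order, K has dimension 2 with simplices:

  0-simplices (4): [0], [1], [2], [3]
  1-simplices (6): [0,1], [0,2], [0,3], [1,2], [1,3], [2,3]
  2-simplices (4): [0,1,2], [0,1,3], [0,2,3], [1,2,3]

Hence C_0 ≅ Z^4, C_1 ≅ Z^6, C_2 ≅ Z^4.

The boundary map ∂_1: C_1 → C_0 sends each edge [p,q] (with p < q) to q − p. For instance
  ∂[1,2] = [2] − [1].
As a 4×6 matrix over Z this has rank 3, with invariant factors (1,1,1).

Boundary ∂_2: C_2 → C_1 acts by ∂[p,q,r] = [q,r] − [p,r] + [p,q]. For instance
  ∂[0,1,2] = [1,2] − [0,2] + [0,1],
  ∂[0,1,3] = [1,3] − [0,3] + [0,1].
This gives a 6×4 integer matrix of rank 3; reducing to Smith normal form yields diagonal entries (1,1,1).

Computing H_k = (kernel of ∂_k) / (image of ∂_{k+1}):

  H_0: rank C_0 − rank ∂_1 = 4 − 3 = 1, and the invariant factors of ∂_1 are all 1, so H_0 ≅ Z.
  H_1: rank ker ∂_1 − rank ∂_2 = (6 − 3) − 3 = 0, and the invariant factors of ∂_2 are all 1, so H_1 ≅ 0.
  H_2: rank ker ∂_2 − rank ∂_3 = (4 − 3) − 0 = 1, and there is no ∂_3, so H_2 ≅ Z.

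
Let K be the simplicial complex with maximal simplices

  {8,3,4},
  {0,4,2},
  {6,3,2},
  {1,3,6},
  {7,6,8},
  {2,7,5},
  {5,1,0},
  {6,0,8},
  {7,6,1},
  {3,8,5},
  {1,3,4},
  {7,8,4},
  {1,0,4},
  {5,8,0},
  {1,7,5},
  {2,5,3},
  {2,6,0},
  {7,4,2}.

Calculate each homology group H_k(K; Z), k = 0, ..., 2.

Fix the vertex order 0 < 1 < 2 < 3 < 4 < 5 < 6 < 7 < 8 and write every simplex with vertices in increasing order. Then dim K = 2 and the simplices of K are:

  0-simplices (9): [0], [1], [2], [3], [4], [5], [6], [7], [8]
  1-simplices (27): (27 of them)
  2-simplices (18): [0,1,4], [0,1,5], [0,2,4], [0,2,6], [0,5,8], [0,6,8], [1,3,4], [1,3,6], [1,5,7], [1,6,7], [2,3,5], [2,3,6], [2,4,7], [2,5,7], [3,4,8], [3,5,8], [4,7,8], [6,7,8]

Hence C_0 ≅ Z^9, C_1 ≅ Z^27, C_2 ≅ Z^18.

Boundary ∂_1: C_1 → C_0 maps an edge to its endpoints' difference, ∂[p,q] = q − p.
As a 9×27 matrix over Z this has rank 8, with invariant factors (1,1,1,1,1,1,1,1).

∂_2: C_2 → C_1 maps a triangle to the signed sum of its edges. For instance
  ∂[6,7,8] = [7,8] − [6,8] + [6,7],
  ∂[1,3,6] = [3,6] − [1,6] + [1,3].
The resulting 27×18 matrix has rank 17, and its Smith normal form has invariant factors (1,1,1,1,1,1,1,1,1,1,1,1,1,1,1,1,1).

From H_k ≅ ker(∂_k) / im(∂_{k+1}) we obtain:

  H_0: rank C_0 − rank ∂_1 = 9 − 8 = 1, and the invariant factors of ∂_1 are all 1, so H_0 = Z.
  H_1: rank ker ∂_1 − rank ∂_2 = (27 − 8) − 17 = 2, and the invariant factors of ∂_2 are all 1, so H_1 = Z^2.
  H_2: rank ker ∂_2 − rank ∂_3 = (18 − 17) − 0 = 1, and there is no ∂_3, so H_2 = Z.

H_0 = Z,  H_1 = Z^2,  H_2 = Z.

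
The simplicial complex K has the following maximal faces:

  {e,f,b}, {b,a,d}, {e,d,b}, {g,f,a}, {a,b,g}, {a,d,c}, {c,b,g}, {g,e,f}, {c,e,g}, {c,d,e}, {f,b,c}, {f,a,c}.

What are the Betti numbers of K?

b_0 = 1, b_1 = 0, b_2 = 0.

We work with the vertex ordering a < b < c < d < e < f < g. The simplices of K, each written with vertices in increasing order, are:

  0-simplices (7): a, b, c, d, e, f, g
  1-simplices (18): ab, ac, ad, af, ag, bc, bd, be, bf, bg, cd, ce, cf, cg, de, ef, eg, fg
  2-simplices (12): abd, abg, acd, acf, afg, bcf, bcg, bde, bef, cde, ceg, efg

so the chain groups are C_0 ≅ Z^7, C_1 ≅ Z^18, C_2 ≅ Z^12.

∂_1: C_1 → C_0 is given by ∂[p,q] = [q] − [p]. For instance
  ∂fg = g − f.
This gives a 7×18 integer matrix of rank 6; reducing to Smith normal form yields diagonal entries (1,1,1,1,1,1).

Boundary ∂_2: C_2 → C_1 maps a triangle to the signed sum of its edges. For instance
  ∂afg = fg − ag + af,
  ∂bef = ef − bf + be.
The resulting 18×12 matrix has rank 12, and its Smith normal form has invariant factors (1,1,1,1,1,1,1,1,1,1,1,2).

From H_k ≅ ker(∂_k) / im(∂_{k+1}) we obtain:

  H_0: rank C_0 − rank ∂_1 = 7 − 6 = 1, and the invariant factors of ∂_1 are all 1, so H_0 = Z.
  H_1: rank ker ∂_1 − rank ∂_2 = (18 − 6) − 12 = 0, and ∂_2 has invariant factor 2 > 1, so H_1 = Z/2.
  H_2: rank ker ∂_2 − rank ∂_3 = (12 − 12) − 0 = 0, and there is no ∂_3, so H_2 = 0.

As a check, the Euler characteristic is 7 − 18 + 12 = 1, which agrees with 1 − 0 + 0 = 1.
(K is a triangulation of the real projective plane RP^2.)

Hence the Betti numbers are b_0 = 1, b_1 = 0, b_2 = 0.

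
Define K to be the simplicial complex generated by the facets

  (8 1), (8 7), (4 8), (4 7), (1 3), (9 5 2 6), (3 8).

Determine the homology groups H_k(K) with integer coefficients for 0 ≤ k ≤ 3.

H_0 = Z^2,  H_1 = Z^2,  H_2 = 0,  H_3 = 0.

Order the vertices as 1 < 2 < 3 < 4 < 5 < 6 < 7 < 8 < 9. Listing each simplex with vertices in this order, K has dimension 3 with simplices:

  0-simplices (9): [1], [2], [3], [4], [5], [6], [7], [8], [9]
  1-simplices (12): [1,3], [1,8], [2,5], [2,6], [2,9], [3,8], [4,7], [4,8], [5,6], [5,9], [6,9], [7,8]
  2-simplices (4): [2,5,6], [2,5,9], [2,6,9], [5,6,9]
  3-simplices (1): [2,5,6,9]

Hence C_0 ≅ Z^9, C_1 ≅ Z^12, C_2 ≅ Z^4, C_3 ≅ Z^1.

∂_1: C_1 → C_0 sends each edge [p,q] (with p < q) to q − p. For instance
  ∂[2,9] = [9] − [2].
The resulting 9×12 matrix has rank 7, and its Smith normal form has invariant factors (1,1,1,1,1,1,1).

Boundary ∂_2: C_2 → C_1 sends each 2-simplex [p,q,r] to [q,r] − [p,r] + [p,q]. For instance
  ∂[2,5,9] = [5,9] − [2,9] + [2,5],
  ∂[2,6,9] = [6,9] − [2,9] + [2,6].
This gives a 12×4 integer matrix of rank 3; reducing to Smith normal form yields diagonal entries (1,1,1).

Boundary ∂_3: C_3 → C_2 sends each 3-simplex σ to the alternating sum Σ_i (−1)^i (σ with its i-th vertex removed). For instance
  ∂[2,5,6,9] = [5,6,9] − [2,6,9] + [2,5,9] − [2,5,6].
As a 4×1 matrix over Z this has rank 1, with invariant factors (1).

Reading off H_k = ker ∂_k / im ∂_{k+1}:

  H_0: rank C_0 − rank ∂_1 = 9 − 7 = 2, and the invariant factors of ∂_1 are all 1, so H_0 = Z^2.
  H_1: rank ker ∂_1 − rank ∂_2 = (12 − 7) − 3 = 2, and the invariant factors of ∂_2 are all 1, so H_1 = Z^2.
  H_2: rank ker ∂_2 − rank ∂_3 = (4 − 3) − 1 = 0, and the invariant factors of ∂_3 are all 1, so H_2 = 0.
  H_3: rank ker ∂_3 − rank ∂_4 = (1 − 1) − 0 = 0, and there is no ∂_4, so H_3 = 0.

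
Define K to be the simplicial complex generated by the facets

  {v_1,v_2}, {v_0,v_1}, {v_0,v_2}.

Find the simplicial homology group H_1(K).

H_1 = Z.

K has 3 vertices, 3 edges.
rank ∂_1 = 2, rank ∂_2 = 0 ⇒ b_1 = 3 − 2 − 0 = 1. So H_1 = Z.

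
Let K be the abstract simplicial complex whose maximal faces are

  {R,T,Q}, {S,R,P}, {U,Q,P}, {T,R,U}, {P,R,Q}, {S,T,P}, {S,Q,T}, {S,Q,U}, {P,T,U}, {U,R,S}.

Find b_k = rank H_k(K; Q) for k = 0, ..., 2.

Fix the vertex order P < Q < R < S < T < U and write every simplex with vertices in increasing order. Then dim K = 2 and the simplices of K are:

  0-simplices (6): P, Q, R, S, T, U
  1-simplices (15): PQ, PR, PS, PT, PU, QR, QS, QT, QU, RS, RT, RU, ST, SU, TU
  2-simplices (10): PQR, PQU, PRS, PST, PTU, QRT, QST, QSU, RSU, RTU

so the chain groups are C_0 ≅ Z^6, C_1 ≅ Z^15, C_2 ≅ Z^10.

∂_1: C_1 → C_0 maps an edge to its endpoints' difference, ∂[p,q] = q − p.
As a 6×15 matrix over Z this has rank 5, with invariant factors (1,1,1,1,1).

Boundary ∂_2: C_2 → C_1 sends each 2-simplex [p,q,r] to [q,r] − [p,r] + [p,q]. For instance
  ∂PST = ST − PT + PS,
  ∂QRT = RT − QT + QR.
The 15×10 boundary matrix has rank 10 and Smith normal form diag(1,1,1,1,1,1,1,1,1,2).

Computing H_k = (kernel of ∂_k) / (image of ∂_{k+1}):

  H_0: rank C_0 − rank ∂_1 = 6 − 5 = 1, and the invariant factors of ∂_1 are all 1, so H_0 ≅ Z.
  H_1: rank ker ∂_1 − rank ∂_2 = (15 − 5) − 10 = 0, and ∂_2 has invariant factor 2 > 1, so H_1 ≅ Z/2.
  H_2: rank ker ∂_2 − rank ∂_3 = (10 − 10) − 0 = 0, and there is no ∂_3, so H_2 ≅ 0.

Hence the Betti numbers are b_0 = 1, b_1 = 0, b_2 = 0.

b_0 = 1, b_1 = 0, b_2 = 0.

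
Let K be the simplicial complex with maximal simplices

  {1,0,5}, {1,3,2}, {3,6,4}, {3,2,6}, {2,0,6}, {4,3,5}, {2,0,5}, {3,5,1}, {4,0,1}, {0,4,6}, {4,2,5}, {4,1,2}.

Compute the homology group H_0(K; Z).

K has 7 vertices, 18 edges, 12 triangles.
rank ∂_0 = 0, rank ∂_1 = 6 ⇒ b_0 = 7 − 0 − 6 = 1; all invariant factors of ∂_1 are 1 so no torsion. So H_0 = Z.

H_0 = Z.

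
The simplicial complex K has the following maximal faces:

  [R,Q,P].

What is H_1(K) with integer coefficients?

H_1 ≅ 0.

We work with the vertex ordering P < Q < R. The simplices of K, each written with vertices in increasing order, are:

  0-simplices (3): P, Q, R
  1-simplices (3): PQ, PR, QR
  2-simplices (1): PQR

so the chain groups are C_0 ≅ Z^3, C_1 ≅ Z^3, C_2 ≅ Z^1.

∂_1: C_1 → C_0 sends each edge [p,q] (with p < q) to q − p. For instance
  ∂PR = R − P.
The resulting 3×3 matrix has rank 2, and its Smith normal form has invariant factors (1,1).

∂_2: C_2 → C_1 acts by ∂[p,q,r] = [q,r] − [p,r] + [p,q]. For instance
  ∂PQR = QR − PR + PQ.
This gives a 3×1 integer matrix of rank 1; reducing to Smith normal form yields diagonal entries (1).

Now H_k = ker ∂_k / im ∂_{k+1}, so:

  H_1: rank ker ∂_1 − rank ∂_2 = (3 − 2) − 1 = 0, and the invariant factors of ∂_2 are all 1, so H_1 ≅ 0.

(K is a triangulation of the 2-simplex.)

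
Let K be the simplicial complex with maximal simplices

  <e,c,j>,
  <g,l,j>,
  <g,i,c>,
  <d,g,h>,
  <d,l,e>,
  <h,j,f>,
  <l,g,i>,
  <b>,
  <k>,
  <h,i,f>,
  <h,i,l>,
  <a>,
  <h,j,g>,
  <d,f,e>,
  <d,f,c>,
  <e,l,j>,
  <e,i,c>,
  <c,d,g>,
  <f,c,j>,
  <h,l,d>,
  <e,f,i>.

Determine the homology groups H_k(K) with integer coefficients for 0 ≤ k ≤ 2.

We work with the vertex ordering a < b < c < d < e < f < g < h < i < j < k < l. The simplices of K, each written with vertices in increasing order, are:

  0-simplices (12): a, b, c, d, e, f, g, h, i, j, k, l
  1-simplices (27): cd, ce, cf, cg, ci, cj, de, df, dg, dh, dl, ef, ei, ej, el, fh, fi, fj, gh, gi, gj, gl, hi, hj, hl, il, jl
  2-simplices (18): cdf, cdg, cei, cej, cfj, cgi, def, del, dgh, dhl, efi, ejl, fhi, fhj, ghj, gil, gjl, hil

so the chain groups are C_0 ≅ Z^12, C_1 ≅ Z^27, C_2 ≅ Z^18.

∂_1: C_1 → C_0 maps an edge to its endpoints' difference, ∂[p,q] = q − p.
The resulting 12×27 matrix has rank 8, and its Smith normal form has invariant factors (1,1,1,1,1,1,1,1).

The boundary map ∂_2: C_2 → C_1 maps a triangle to the signed sum of its edges. For instance
  ∂gjl = jl − gl + gj,
  ∂fhj = hj − fj + fh.
This gives a 27×18 integer matrix of rank 18; reducing to Smith normal form yields diagonal entries (1,1,1,1,1,1,1,1,1,1,1,1,1,1,1,1,1,2).

Reading off H_k = ker ∂_k / im ∂_{k+1}:

  H_0: rank C_0 − rank ∂_1 = 12 − 8 = 4, and the invariant factors of ∂_1 are all 1, so H_0 ≅ Z^4.
  H_1: rank ker ∂_1 − rank ∂_2 = (27 − 8) − 18 = 1, and ∂_2 has invariant factor 2 > 1, so H_1 ≅ Z ⊕ Z/2.
  H_2: rank ker ∂_2 − rank ∂_3 = (18 − 18) − 0 = 0, and there is no ∂_3, so H_2 ≅ 0.

H_0 = Z^4,  H_1 = Z ⊕ Z/2,  H_2 = 0.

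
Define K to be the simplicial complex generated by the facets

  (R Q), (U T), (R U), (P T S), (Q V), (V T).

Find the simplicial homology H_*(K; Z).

Take the total order P < Q < R < S < T < U < V on the vertex set. Then K (dimension 2) consists of the simplices:

  0-simplices (7): P, Q, R, S, T, U, V
  1-simplices (8): PS, PT, QR, QV, RU, ST, TU, TV
  2-simplices (1): PST

so the chain groups are C_0 ≅ Z^7, C_1 ≅ Z^8, C_2 ≅ Z^1.

Boundary ∂_1: C_1 → C_0 is given by ∂[p,q] = [q] − [p]. For instance
  ∂PS = S − P.
The 7×8 boundary matrix has rank 6 and Smith normal form diag(1,1,1,1,1,1).

Boundary ∂_2: C_2 → C_1 maps a triangle to the signed sum of its edges. For instance
  ∂PST = ST − PT + PS.
The resulting 8×1 matrix has rank 1, and its Smith normal form has invariant factors (1).

Computing H_k = (kernel of ∂_k) / (image of ∂_{k+1}):

  H_0: rank C_0 − rank ∂_1 = 7 − 6 = 1, and the invariant factors of ∂_1 are all 1, so H_0 = Z.
  H_1: rank ker ∂_1 − rank ∂_2 = (8 − 6) − 1 = 1, and the invariant factors of ∂_2 are all 1, so H_1 = Z.
  H_2: rank ker ∂_2 − rank ∂_3 = (1 − 1) − 0 = 0, and there is no ∂_3, so H_2 = 0.

H_0 = Z,  H_1 = Z,  H_2 = 0.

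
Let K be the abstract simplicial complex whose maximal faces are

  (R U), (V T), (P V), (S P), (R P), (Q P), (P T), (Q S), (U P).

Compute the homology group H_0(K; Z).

We work with the vertex ordering P < Q < R < S < T < U < V. The simplices of K, each written with vertices in increasing order, are:

  0-simplices (7): P, Q, R, S, T, U, V
  1-simplices (9): PQ, PR, PS, PT, PU, PV, QS, RU, TV

so the chain groups are C_0 ≅ Z^7, C_1 ≅ Z^9.

Boundary ∂_1: C_1 → C_0 is given by ∂[p,q] = [q] − [p]. For instance
  ∂PT = T − P.
The 7×9 boundary matrix has rank 6 and Smith normal form diag(1,1,1,1,1,1).

Reading off H_k = ker ∂_k / im ∂_{k+1}:

  H_0: rank C_0 − rank ∂_1 = 7 − 6 = 1, and the invariant factors of ∂_1 are all 1, so H_0 = Z.

(K is a triangulation of a wedge of 3 circles.)

H_0 ≅ Z.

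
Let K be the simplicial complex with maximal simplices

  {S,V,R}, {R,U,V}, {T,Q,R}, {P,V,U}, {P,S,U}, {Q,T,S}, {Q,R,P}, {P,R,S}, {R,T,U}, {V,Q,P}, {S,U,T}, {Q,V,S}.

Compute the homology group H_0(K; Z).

H_0 = Z.

Fix the vertex order P < Q < R < S < T < U < V and write every simplex with vertices in increasing order. Then dim K = 2 and the simplices of K are:

  0-simplices (7): P, Q, R, S, T, U, V
  1-simplices (18): PQ, PR, PS, PU, PV, QR, QS, QT, QV, RS, RT, RU, RV, ST, SU, SV, TU, UV
  2-simplices (12): PQR, PQV, PRS, PSU, PUV, QRT, QST, QSV, RSV, RTU, RUV, STU

so the chain groups are C_0 ≅ Z^7, C_1 ≅ Z^18, C_2 ≅ Z^12.

∂_1: C_1 → C_0 is given by ∂[p,q] = [q] − [p]. For instance
  ∂ST = T − S.
The resulting 7×18 matrix has rank 6, and its Smith normal form has invariant factors (1,1,1,1,1,1).

∂_2: C_2 → C_1 acts by ∂[p,q,r] = [q,r] − [p,r] + [p,q]. For instance
  ∂PUV = UV − PV + PU,
  ∂PQV = QV − PV + PQ.
This gives a 18×12 integer matrix of rank 12; reducing to Smith normal form yields diagonal entries (1,1,1,1,1,1,1,1,1,1,1,2).

Reading off H_k = ker ∂_k / im ∂_{k+1}:

  H_0: rank C_0 − rank ∂_1 = 7 − 6 = 1, and the invariant factors of ∂_1 are all 1, so H_0 = Z.

(K is a triangulation of the real projective plane RP^2.)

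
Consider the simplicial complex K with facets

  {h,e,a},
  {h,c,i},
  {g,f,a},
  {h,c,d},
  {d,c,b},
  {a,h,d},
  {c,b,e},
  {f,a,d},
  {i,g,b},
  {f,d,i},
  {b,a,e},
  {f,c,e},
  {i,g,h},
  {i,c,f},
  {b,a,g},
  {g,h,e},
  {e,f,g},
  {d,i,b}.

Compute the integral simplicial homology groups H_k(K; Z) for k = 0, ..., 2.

H_0 = Z,  H_1 = Z ⊕ Z/2,  H_2 = 0.

We work with the vertex ordering a < b < c < d < e < f < g < h < i. The simplices of K, each written with vertices in increasing order, are:

  0-simplices (9): a, b, c, d, e, f, g, h, i
  1-simplices (27): ab, ad, ae, af, ag, ah, bc, bd, be, bg, bi, cd, ce, cf, ch, ci, df, dh, di, ef, eg, eh, fg, fi, gh, gi, hi
  2-simplices (18): abe, abg, adf, adh, aeh, afg, bcd, bce, bdi, bgi, cdh, cef, cfi, chi, dfi, efg, egh, ghi

Hence C_0 ≅ Z^9, C_1 ≅ Z^27, C_2 ≅ Z^18.

∂_1: C_1 → C_0 maps an edge to its endpoints' difference, ∂[p,q] = q − p.
The resulting 9×27 matrix has rank 8, and its Smith normal form has invariant factors (1,1,1,1,1,1,1,1).

The boundary map ∂_2: C_2 → C_1 sends each 2-simplex [p,q,r] to [q,r] − [p,r] + [p,q]. For instance
  ∂bgi = gi − bi + bg,
  ∂bce = ce − be + bc.
This gives a 27×18 integer matrix of rank 18; reducing to Smith normal form yields diagonal entries (1,1,1,1,1,1,1,1,1,1,1,1,1,1,1,1,1,2).

Computing H_k = (kernel of ∂_k) / (image of ∂_{k+1}):

  H_0: rank C_0 − rank ∂_1 = 9 − 8 = 1, and the invariant factors of ∂_1 are all 1, so H_0 ≅ Z.
  H_1: rank ker ∂_1 − rank ∂_2 = (27 − 8) − 18 = 1, and ∂_2 has invariant factor 2 > 1, so H_1 ≅ Z ⊕ Z/2.
  H_2: rank ker ∂_2 − rank ∂_3 = (18 − 18) − 0 = 0, and there is no ∂_3, so H_2 ≅ 0.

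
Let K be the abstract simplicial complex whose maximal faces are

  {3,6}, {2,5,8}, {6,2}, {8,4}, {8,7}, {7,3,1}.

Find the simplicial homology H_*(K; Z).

H_0 ≅ Z,  H_1 ≅ Z,  H_2 = 0.

Fix the vertex order 1 < 2 < 3 < 4 < 5 < 6 < 7 < 8 and write every simplex with vertices in increasing order. Then dim K = 2 and the simplices of K are:

  0-simplices (8): [1], [2], [3], [4], [5], [6], [7], [8]
  1-simplices (10): [1,3], [1,7], [2,5], [2,6], [2,8], [3,6], [3,7], [4,8], [5,8], [7,8]
  2-simplices (2): [1,3,7], [2,5,8]

so the chain groups are C_0 ≅ Z^8, C_1 ≅ Z^10, C_2 ≅ Z^2.

Boundary ∂_1: C_1 → C_0 maps an edge to its endpoints' difference, ∂[p,q] = q − p.
The resulting 8×10 matrix has rank 7, and its Smith normal form has invariant factors (1,1,1,1,1,1,1).

The boundary map ∂_2: C_2 → C_1 maps a triangle to the signed sum of its edges. For instance
  ∂[1,3,7] = [3,7] − [1,7] + [1,3],
  ∂[2,5,8] = [5,8] − [2,8] + [2,5].
As a 10×2 matrix over Z this has rank 2, with invariant factors (1,1).

Reading off H_k = ker ∂_k / im ∂_{k+1}:

  H_0: rank C_0 − rank ∂_1 = 8 − 7 = 1, and the invariant factors of ∂_1 are all 1, so H_0 = Z.
  H_1: rank ker ∂_1 − rank ∂_2 = (10 − 7) − 2 = 1, and the invariant factors of ∂_2 are all 1, so H_1 = Z.
  H_2: rank ker ∂_2 − rank ∂_3 = (2 − 2) − 0 = 0, and there is no ∂_3, so H_2 = 0.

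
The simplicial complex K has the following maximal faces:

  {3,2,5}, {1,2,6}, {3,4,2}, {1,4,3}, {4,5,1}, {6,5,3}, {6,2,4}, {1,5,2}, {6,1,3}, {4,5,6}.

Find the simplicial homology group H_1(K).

We work with the vertex ordering 1 < 2 < 3 < 4 < 5 < 6. The simplices of K, each written with vertices in increasing order, are:

  0-simplices (6): [1], [2], [3], [4], [5], [6]
  1-simplices (15): [1,2], [1,3], [1,4], [1,5], [1,6], [2,3], [2,4], [2,5], [2,6], [3,4], [3,5], [3,6], [4,5], [4,6], [5,6]
  2-simplices (10): [1,2,5], [1,2,6], [1,3,4], [1,3,6], [1,4,5], [2,3,4], [2,3,5], [2,4,6], [3,5,6], [4,5,6]

giving chain groups C_0 ≅ Z^6, C_1 ≅ Z^15, C_2 ≅ Z^10.

Boundary ∂_1: C_1 → C_0 is given by ∂[p,q] = [q] − [p].
As a 6×15 matrix over Z this has rank 5, with invariant factors (1,1,1,1,1).

The boundary map ∂_2: C_2 → C_1 acts by ∂[p,q,r] = [q,r] − [p,r] + [p,q]. For instance
  ∂[1,2,5] = [2,5] − [1,5] + [1,2],
  ∂[2,3,4] = [3,4] − [2,4] + [2,3].
This gives a 15×10 integer matrix of rank 10; reducing to Smith normal form yields diagonal entries (1,1,1,1,1,1,1,1,1,2).

Now H_k = ker ∂_k / im ∂_{k+1}, so:

  H_1: rank ker ∂_1 − rank ∂_2 = (15 − 5) − 10 = 0, and ∂_2 has invariant factor 2 > 1, so H_1 = Z/2.

(K is a triangulation of the real projective plane RP^2.)

H_1 = Z/2.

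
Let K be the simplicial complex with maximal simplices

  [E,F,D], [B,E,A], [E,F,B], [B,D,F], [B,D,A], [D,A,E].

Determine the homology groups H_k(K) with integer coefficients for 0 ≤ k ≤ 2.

Fix the vertex order A < B < D < E < F and write every simplex with vertices in increasing order. Then dim K = 2 and the simplices of K are:

  0-simplices (5): A, B, D, E, F
  1-simplices (9): AB, AD, AE, BD, BE, BF, DE, DF, EF
  2-simplices (6): ABD, ABE, ADE, BDF, BEF, DEF

so the chain groups are C_0 ≅ Z^5, C_1 ≅ Z^9, C_2 ≅ Z^6.

∂_1: C_1 → C_0 maps an edge to its endpoints' difference, ∂[p,q] = q − p. For instance
  ∂AB = B − A.
The resulting 5×9 matrix has rank 4, and its Smith normal form has invariant factors (1,1,1,1).

∂_2: C_2 → C_1 sends each 2-simplex [p,q,r] to [q,r] − [p,r] + [p,q]. For instance
  ∂ADE = DE − AE + AD,
  ∂BDF = DF − BF + BD.
As a 9×6 matrix over Z this has rank 5, with invariant factors (1,1,1,1,1).

From H_k ≅ ker(∂_k) / im(∂_{k+1}) we obtain:

  H_0: rank C_0 − rank ∂_1 = 5 − 4 = 1, and the invariant factors of ∂_1 are all 1, so H_0 ≅ Z.
  H_1: rank ker ∂_1 − rank ∂_2 = (9 − 4) − 5 = 0, and the invariant factors of ∂_2 are all 1, so H_1 ≅ 0.
  H_2: rank ker ∂_2 − rank ∂_3 = (6 − 5) − 0 = 1, and there is no ∂_3, so H_2 ≅ Z.

As a check, the Euler characteristic is 5 − 9 + 6 = 2, which agrees with 1 − 0 + 1 = 2.
(K is a triangulation of the 2-sphere S^2.)

H_0 ≅ Z,  H_1 = 0,  H_2 ≅ Z.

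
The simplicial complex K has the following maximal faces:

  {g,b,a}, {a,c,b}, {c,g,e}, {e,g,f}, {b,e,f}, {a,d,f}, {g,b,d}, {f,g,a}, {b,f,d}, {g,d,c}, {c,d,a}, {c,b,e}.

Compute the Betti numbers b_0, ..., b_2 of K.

b_0 = 1, b_1 = 0, b_2 = 0.

We work with the vertex ordering a < b < c < d < e < f < g. The simplices of K, each written with vertices in increasing order, are:

  0-simplices (7): a, b, c, d, e, f, g
  1-simplices (18): ab, ac, ad, af, ag, bc, bd, be, bf, bg, cd, ce, cg, df, dg, ef, eg, fg
  2-simplices (12): abc, abg, acd, adf, afg, bce, bdf, bdg, bef, cdg, ceg, efg

so the chain groups are C_0 ≅ Z^7, C_1 ≅ Z^18, C_2 ≅ Z^12.

Boundary ∂_1: C_1 → C_0 maps an edge to its endpoints' difference, ∂[p,q] = q − p.
As a 7×18 matrix over Z this has rank 6, with invariant factors (1,1,1,1,1,1).

Boundary ∂_2: C_2 → C_1 acts by ∂[p,q,r] = [q,r] − [p,r] + [p,q]. For instance
  ∂bdg = dg − bg + bd,
  ∂ceg = eg − cg + ce.
The 18×12 boundary matrix has rank 12 and Smith normal form diag(1,1,1,1,1,1,1,1,1,1,1,2).

Now H_k = ker ∂_k / im ∂_{k+1}, so:

  H_0: rank C_0 − rank ∂_1 = 7 − 6 = 1, and the invariant factors of ∂_1 are all 1, so H_0 ≅ Z.
  H_1: rank ker ∂_1 − rank ∂_2 = (18 − 6) − 12 = 0, and ∂_2 has invariant factor 2 > 1, so H_1 ≅ Z/2Z.
  H_2: rank ker ∂_2 − rank ∂_3 = (12 − 12) − 0 = 0, and there is no ∂_3, so H_2 ≅ 0.

As a check, the Euler characteristic is 7 − 18 + 12 = 1, which agrees with 1 − 0 + 0 = 1.
(K is a triangulation of the real projective plane RP^2.)

Hence the Betti numbers are b_0 = 1, b_1 = 0, b_2 = 0.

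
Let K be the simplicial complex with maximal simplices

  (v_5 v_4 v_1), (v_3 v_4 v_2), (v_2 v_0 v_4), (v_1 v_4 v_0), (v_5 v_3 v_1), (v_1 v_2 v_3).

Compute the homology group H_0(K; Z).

Fix the vertex order v_0 < v_1 < v_2 < v_3 < v_4 < v_5 and write every simplex with vertices in increasing order. Then dim K = 2 and the simplices of K are:

  0-simplices (6): [v_0], [v_1], [v_2], [v_3], [v_4], [v_5]
  1-simplices (12): [v_0,v_1], [v_0,v_2], [v_0,v_4], [v_1,v_2], [v_1,v_3], [v_1,v_4], [v_1,v_5], [v_2,v_3], [v_2,v_4], [v_3,v_4], [v_3,v_5], [v_4,v_5]
  2-simplices (6): [v_0,v_1,v_4], [v_0,v_2,v_4], [v_1,v_2,v_3], [v_1,v_3,v_5], [v_1,v_4,v_5], [v_2,v_3,v_4]

Hence C_0 ≅ Z^6, C_1 ≅ Z^12, C_2 ≅ Z^6.

Boundary ∂_1: C_1 → C_0 maps an edge to its endpoints' difference, ∂[p,q] = q − p. For instance
  ∂[v_1,v_2] = [v_2] − [v_1].
The resulting 6×12 matrix has rank 5, and its Smith normal form has invariant factors (1,1,1,1,1).

∂_2: C_2 → C_1 acts by ∂[p,q,r] = [q,r] − [p,r] + [p,q]. For instance
  ∂[v_1,v_3,v_5] = [v_3,v_5] − [v_1,v_5] + [v_1,v_3],
  ∂[v_1,v_2,v_3] = [v_2,v_3] − [v_1,v_3] + [v_1,v_2].
The resulting 12×6 matrix has rank 6, and its Smith normal form has invariant factors (1,1,1,1,1,1).

Reading off H_k = ker ∂_k / im ∂_{k+1}:

  H_0: rank C_0 − rank ∂_1 = 6 − 5 = 1, and the invariant factors of ∂_1 are all 1, so H_0 = Z.

H_0 = Z.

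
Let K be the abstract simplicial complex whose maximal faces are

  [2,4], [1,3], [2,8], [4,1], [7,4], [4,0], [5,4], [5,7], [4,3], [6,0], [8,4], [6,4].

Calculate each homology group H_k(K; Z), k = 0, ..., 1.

H_0 = Z,  H_1 = Z^4.

K has 9 vertices, 12 edges.
rank ∂_0 = 0, rank ∂_1 = 8 ⇒ b_0 = 9 − 0 − 8 = 1; all invariant factors of ∂_1 are 1 so no torsion. So H_0 ≅ Z.
rank ∂_1 = 8, rank ∂_2 = 0 ⇒ b_1 = 12 − 8 − 0 = 4. So H_1 ≅ Z^4.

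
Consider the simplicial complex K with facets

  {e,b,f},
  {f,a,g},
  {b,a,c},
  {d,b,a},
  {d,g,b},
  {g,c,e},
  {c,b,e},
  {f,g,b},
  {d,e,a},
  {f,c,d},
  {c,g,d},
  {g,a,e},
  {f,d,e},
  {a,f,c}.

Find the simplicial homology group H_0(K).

Order the vertices as a < b < c < d < e < f < g. Listing each simplex with vertices in this order, K has dimension 2 with simplices:

  0-simplices (7): a, b, c, d, e, f, g
  1-simplices (21): ab, ac, ad, ae, af, ag, bc, bd, be, bf, bg, cd, ce, cf, cg, de, df, dg, ef, eg, fg
  2-simplices (14): abc, abd, acf, ade, aeg, afg, bce, bdg, bef, bfg, cdf, cdg, ceg, def

giving chain groups C_0 ≅ Z^7, C_1 ≅ Z^21, C_2 ≅ Z^14.

∂_1: C_1 → C_0 sends each edge [p,q] (with p < q) to q − p. For instance
  ∂ab = b − a.
The resulting 7×21 matrix has rank 6, and its Smith normal form has invariant factors (1,1,1,1,1,1).

The boundary map ∂_2: C_2 → C_1 sends each 2-simplex [p,q,r] to [q,r] − [p,r] + [p,q]. For instance
  ∂bfg = fg − bg + bf,
  ∂def = ef − df + de.
The resulting 21×14 matrix has rank 13, and its Smith normal form has invariant factors (1,1,1,1,1,1,1,1,1,1,1,1,1).

Reading off H_k = ker ∂_k / im ∂_{k+1}:

  H_0: rank C_0 − rank ∂_1 = 7 − 6 = 1, and the invariant factors of ∂_1 are all 1, so H_0 ≅ Z.

H_0 = Z.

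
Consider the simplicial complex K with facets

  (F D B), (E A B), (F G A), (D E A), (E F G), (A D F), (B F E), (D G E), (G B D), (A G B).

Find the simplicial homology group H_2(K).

We work with the vertex ordering A < B < D < E < F < G. The simplices of K, each written with vertices in increasing order, are:

  0-simplices (6): A, B, D, E, F, G
  1-simplices (15): AB, AD, AE, AF, AG, BD, BE, BF, BG, DE, DF, DG, EF, EG, FG
  2-simplices (10): ABE, ABG, ADE, ADF, AFG, BDF, BDG, BEF, DEG, EFG

giving chain groups C_0 ≅ Z^6, C_1 ≅ Z^15, C_2 ≅ Z^10.

Boundary ∂_1: C_1 → C_0 sends each edge [p,q] (with p < q) to q − p. For instance
  ∂DG = G − D.
The 6×15 boundary matrix has rank 5 and Smith normal form diag(1,1,1,1,1).

∂_2: C_2 → C_1 maps a triangle to the signed sum of its edges. For instance
  ∂ADE = DE − AE + AD,
  ∂ABE = BE − AE + AB.
This gives a 15×10 integer matrix of rank 10; reducing to Smith normal form yields diagonal entries (1,1,1,1,1,1,1,1,1,2).

Computing H_k = (kernel of ∂_k) / (image of ∂_{k+1}):

  H_2: rank ker ∂_2 − rank ∂_3 = (10 − 10) − 0 = 0, and there is no ∂_3, so H_2 = 0.

H_2 = 0.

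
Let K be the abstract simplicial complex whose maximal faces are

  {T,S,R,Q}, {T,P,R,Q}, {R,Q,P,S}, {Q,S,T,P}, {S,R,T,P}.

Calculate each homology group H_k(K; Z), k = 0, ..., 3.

Take the total order P < Q < R < S < T on the vertex set. Then K (dimension 3) consists of the simplices:

  0-simplices (5): P, Q, R, S, T
  1-simplices (10): PQ, PR, PS, PT, QR, QS, QT, RS, RT, ST
  2-simplices (10): PQR, PQS, PQT, PRS, PRT, PST, QRS, QRT, QST, RST
  3-simplices (5): PQRS, PQRT, PQST, PRST, QRST

so the chain groups are C_0 ≅ Z^5, C_1 ≅ Z^10, C_2 ≅ Z^10, C_3 ≅ Z^5.

∂_1: C_1 → C_0 is given by ∂[p,q] = [q] − [p]. For instance
  ∂RS = S − R.
The resulting 5×10 matrix has rank 4, and its Smith normal form has invariant factors (1,1,1,1).

The boundary map ∂_2: C_2 → C_1 sends each 2-simplex [p,q,r] to [q,r] − [p,r] + [p,q]. For instance
  ∂PRS = RS − PS + PR,
  ∂QST = ST − QT + QS.
As a 10×10 matrix over Z this has rank 6, with invariant factors (1,1,1,1,1,1).

∂_3: C_3 → C_2 sends each 3-simplex σ to the alternating sum Σ_i (−1)^i (σ with its i-th vertex removed). For instance
  ∂PRST = RST − PST + PRT − PRS,
  ∂PQST = QST − PST + PQT − PQS.
As a 10×5 matrix over Z this has rank 4, with invariant factors (1,1,1,1).

Now H_k = ker ∂_k / im ∂_{k+1}, so:

  H_0: rank C_0 − rank ∂_1 = 5 − 4 = 1, and the invariant factors of ∂_1 are all 1, so H_0 = Z.
  H_1: rank ker ∂_1 − rank ∂_2 = (10 − 4) − 6 = 0, and the invariant factors of ∂_2 are all 1, so H_1 = 0.
  H_2: rank ker ∂_2 − rank ∂_3 = (10 − 6) − 4 = 0, and the invariant factors of ∂_3 are all 1, so H_2 = 0.
  H_3: rank ker ∂_3 − rank ∂_4 = (5 − 4) − 0 = 1, and there is no ∂_4, so H_3 = Z.

H_0 = Z,  H_1 = 0,  H_2 = 0,  H_3 = Z.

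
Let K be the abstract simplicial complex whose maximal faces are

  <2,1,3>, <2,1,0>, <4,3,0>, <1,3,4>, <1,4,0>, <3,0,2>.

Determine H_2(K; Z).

Order the vertices as 0 < 1 < 2 < 3 < 4. Listing each simplex with vertices in this order, K has dimension 2 with simplices:

  0-simplices (5): [0], [1], [2], [3], [4]
  1-simplices (9): [0,1], [0,2], [0,3], [0,4], [1,2], [1,3], [1,4], [2,3], [3,4]
  2-simplices (6): [0,1,2], [0,1,4], [0,2,3], [0,3,4], [1,2,3], [1,3,4]

Hence C_0 ≅ Z^5, C_1 ≅ Z^9, C_2 ≅ Z^6.

Boundary ∂_1: C_1 → C_0 is given by ∂[p,q] = [q] − [p]. For instance
  ∂[0,3] = [3] − [0].
The 5×9 boundary matrix has rank 4 and Smith normal form diag(1,1,1,1).

Boundary ∂_2: C_2 → C_1 maps a triangle to the signed sum of its edges. For instance
  ∂[0,1,2] = [1,2] − [0,2] + [0,1],
  ∂[1,2,3] = [2,3] − [1,3] + [1,2].
As a 9×6 matrix over Z this has rank 5, with invariant factors (1,1,1,1,1).

Now H_k = ker ∂_k / im ∂_{k+1}, so:

  H_2: rank ker ∂_2 − rank ∂_3 = (6 − 5) − 0 = 1, and there is no ∂_3, so H_2 ≅ Z.

(K is a triangulation of the 2-sphere S^2.)

H_2 ≅ Z.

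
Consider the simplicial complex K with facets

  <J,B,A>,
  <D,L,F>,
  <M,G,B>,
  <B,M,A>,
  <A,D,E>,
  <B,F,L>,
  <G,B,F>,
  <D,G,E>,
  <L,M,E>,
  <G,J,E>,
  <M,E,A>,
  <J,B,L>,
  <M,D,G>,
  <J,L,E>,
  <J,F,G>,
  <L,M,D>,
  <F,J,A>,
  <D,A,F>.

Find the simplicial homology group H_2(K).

H_2 = 0.

We work with the vertex ordering A < B < D < E < F < G < J < L < M. The simplices of K, each written with vertices in increasing order, are:

  0-simplices (9): A, B, D, E, F, G, J, L, M
  1-simplices (27): AB, AD, AE, AF, AJ, AM, BF, BG, BJ, BL, BM, DE, DF, DG, DL, DM, EG, EJ, EL, EM, FG, FJ, FL, GJ, GM, JL, LM
  2-simplices (18): ABJ, ABM, ADE, ADF, AEM, AFJ, BFG, BFL, BGM, BJL, DEG, DFL, DGM, DLM, EGJ, EJL, ELM, FGJ

giving chain groups C_0 ≅ Z^9, C_1 ≅ Z^27, C_2 ≅ Z^18.

Boundary ∂_1: C_1 → C_0 is given by ∂[p,q] = [q] − [p]. For instance
  ∂BL = L − B.
The resulting 9×27 matrix has rank 8, and its Smith normal form has invariant factors (1,1,1,1,1,1,1,1).

Boundary ∂_2: C_2 → C_1 acts by ∂[p,q,r] = [q,r] − [p,r] + [p,q]. For instance
  ∂BFG = FG − BG + BF,
  ∂DGM = GM − DM + DG.
The 27×18 boundary matrix has rank 18 and Smith normal form diag(1,1,1,1,1,1,1,1,1,1,1,1,1,1,1,1,1,2).

Now H_k = ker ∂_k / im ∂_{k+1}, so:

  H_2: rank ker ∂_2 − rank ∂_3 = (18 − 18) − 0 = 0, and there is no ∂_3, so H_2 = 0.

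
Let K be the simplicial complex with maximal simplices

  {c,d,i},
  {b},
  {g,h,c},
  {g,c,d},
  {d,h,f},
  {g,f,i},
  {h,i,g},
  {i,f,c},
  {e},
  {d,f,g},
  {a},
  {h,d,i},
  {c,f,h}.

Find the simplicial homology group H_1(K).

H_1 = Z/2Z.

Order the vertices as a < b < c < d < e < f < g < h < i. Listing each simplex with vertices in this order, K has dimension 2 with simplices:

  0-simplices (9): a, b, c, d, e, f, g, h, i
  1-simplices (15): cd, cf, cg, ch, ci, df, dg, dh, di, fg, fh, fi, gh, gi, hi
  2-simplices (10): cdg, cdi, cfh, cfi, cgh, dfg, dfh, dhi, fgi, ghi

Hence C_0 ≅ Z^9, C_1 ≅ Z^15, C_2 ≅ Z^10.

Boundary ∂_1: C_1 → C_0 maps an edge to its endpoints' difference, ∂[p,q] = q − p. For instance
  ∂hi = i − h.
As a 9×15 matrix over Z this has rank 5, with invariant factors (1,1,1,1,1).

∂_2: C_2 → C_1 sends each 2-simplex [p,q,r] to [q,r] − [p,r] + [p,q]. For instance
  ∂cdg = dg − cg + cd,
  ∂cgh = gh − ch + cg.
The resulting 15×10 matrix has rank 10, and its Smith normal form has invariant factors (1,1,1,1,1,1,1,1,1,2).

Now H_k = ker ∂_k / im ∂_{k+1}, so:

  H_1: rank ker ∂_1 − rank ∂_2 = (15 − 5) − 10 = 0, and ∂_2 has invariant factor 2 > 1, so H_1 = Z/2Z.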